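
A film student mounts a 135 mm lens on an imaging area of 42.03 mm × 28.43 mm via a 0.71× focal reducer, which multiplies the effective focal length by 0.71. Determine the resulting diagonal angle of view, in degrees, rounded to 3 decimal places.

29.652°

Effective focal length f = 135 × 0.71 = 95.85 mm.
Sensor diagonal = √(42.03² + 28.43²) = √2574.7858 ≈ 50.7423 mm.
α = 2·arctan(50.742 / (2 × 95.85)) = 2·arctan(0.26470) ≈ 29.6520°.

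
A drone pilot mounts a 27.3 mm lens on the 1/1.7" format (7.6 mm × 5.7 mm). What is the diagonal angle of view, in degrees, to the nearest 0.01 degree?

Sensor diagonal = √(7.6² + 5.7²) = √90.2500 ≈ 9.5000 mm.
Angle of view α = 2·arctan(d/2f) with d = 9.5000 mm and f = 27.3 mm.
d/2f = 0.17399; arctan(0.17399) ≈ 9.8702°, so α ≈ 19.7405°.

19.74°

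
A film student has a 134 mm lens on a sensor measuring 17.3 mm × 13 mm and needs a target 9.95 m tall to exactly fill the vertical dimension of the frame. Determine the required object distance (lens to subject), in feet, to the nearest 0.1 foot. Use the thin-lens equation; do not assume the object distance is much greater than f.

W: 9.95 m = 9950 mm.
Magnification m = h/W = dᵢ/dₒ; combined with 1/f = 1/dₒ + 1/dᵢ this gives dₒ = f·(1 + W/h).
dₒ = 134 mm × (1 + 9950/13) = 134 × 766.3846 ≈ 102695.538 mm = 102695.538/304.8 ft = 336.928 ft.

336.9 ft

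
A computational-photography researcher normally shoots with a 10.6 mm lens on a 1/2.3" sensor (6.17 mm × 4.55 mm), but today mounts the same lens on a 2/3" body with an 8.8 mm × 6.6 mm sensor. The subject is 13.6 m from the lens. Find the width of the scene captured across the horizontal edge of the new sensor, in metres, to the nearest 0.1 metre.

11.3 m

The focal length stays 10.6 mm; the relevant sensor dimension is now w = 8.8 mm. Object distance dₒ = 13.6 m = 13600 mm.
Thin-lens field width W = w·(dₒ − f)/f = 8.8 × (13600 − 10.6)/10.6 ≈ 11281.766 mm = 11.2818 m.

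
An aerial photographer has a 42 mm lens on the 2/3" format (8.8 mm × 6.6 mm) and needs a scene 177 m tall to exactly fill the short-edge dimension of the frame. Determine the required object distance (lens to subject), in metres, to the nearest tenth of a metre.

1126.4 m

W: 177 m = 177000 mm.
Magnification m = h/W = dᵢ/dₒ; combined with 1/f = 1/dₒ + 1/dᵢ this gives dₒ = f·(1 + W/h).
dₒ = 42 mm × (1 + 177000/6.6) = 42 × 26819.1818 ≈ 1126405.636 mm = 1126.41 m.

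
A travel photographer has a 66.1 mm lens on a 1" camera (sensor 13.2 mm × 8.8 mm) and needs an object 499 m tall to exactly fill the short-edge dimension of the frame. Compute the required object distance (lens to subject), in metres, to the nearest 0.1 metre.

3748.2 m

W: 499 m = 499000 mm.
Magnification m = h/W = dᵢ/dₒ; combined with 1/f = 1/dₒ + 1/dᵢ this gives dₒ = f·(1 + W/h).
dₒ = 66.1 mm × (1 + 499000/8.8) = 66.1 × 56705.5455 ≈ 3748236.555 mm = 3748.24 m.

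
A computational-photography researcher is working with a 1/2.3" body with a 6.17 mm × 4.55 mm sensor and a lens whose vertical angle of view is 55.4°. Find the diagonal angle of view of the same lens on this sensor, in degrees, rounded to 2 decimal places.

82.99°

From the vertical AOV: f = 4.55 / (2·tan(27.7°)) = 4.55 / 1.05002 ≈ 4.3332 mm.
Sensor diagonal = √(6.17² + 4.55²) = √58.7714 ≈ 7.6663 mm.
Diagonal AOV = 2·arctan(7.6663 / (2 × 4.3332)) = 2·arctan(0.88459) ≈ 82.9911°.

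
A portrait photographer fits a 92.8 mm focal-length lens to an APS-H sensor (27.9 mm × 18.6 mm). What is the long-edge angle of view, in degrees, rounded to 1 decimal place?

17.1°

Angle of view α = 2·arctan(w/2f) with w = 27.9 mm and f = 92.8 mm.
w/2f = 0.15032; arctan(0.15032) ≈ 8.5489°, so α ≈ 17.0978°.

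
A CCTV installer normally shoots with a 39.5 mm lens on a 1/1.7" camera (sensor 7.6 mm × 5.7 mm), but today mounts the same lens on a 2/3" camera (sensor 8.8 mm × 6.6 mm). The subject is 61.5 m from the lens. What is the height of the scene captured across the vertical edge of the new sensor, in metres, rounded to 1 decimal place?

10.3 m

The focal length stays 39.5 mm; the relevant sensor dimension is now h = 6.6 mm. Object distance dₒ = 61.5 m = 61500 mm.
Thin-lens field height W = h·(dₒ − f)/f = 6.6 × (61500 − 39.5)/39.5 ≈ 10269.349 mm = 10.2693 m.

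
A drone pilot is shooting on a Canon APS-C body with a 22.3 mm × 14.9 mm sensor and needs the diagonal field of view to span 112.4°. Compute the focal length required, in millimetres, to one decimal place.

9.0 mm

Sensor diagonal = √(22.3² + 14.9²) = √719.3000 ≈ 26.8198 mm.
From α = 2·arctan(d/2f) we get f = d / (2·tan(α/2)).
With d = 26.8198 mm and α/2 = 56.2°, tan(α/2) ≈ 1.49378, so f ≈ 26.8198 / 2.98756 ≈ 8.9771 mm.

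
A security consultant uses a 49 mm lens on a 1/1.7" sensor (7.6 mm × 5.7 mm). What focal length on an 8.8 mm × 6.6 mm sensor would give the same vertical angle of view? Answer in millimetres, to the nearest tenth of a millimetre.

Equal angle of view means equal height/f ratio, so f₂ = f₁ · (height₂/height₁) = 49 × 6.6/5.7.
f₂ = 49 × 1.15789 ≈ 56.737 mm.

56.7 mm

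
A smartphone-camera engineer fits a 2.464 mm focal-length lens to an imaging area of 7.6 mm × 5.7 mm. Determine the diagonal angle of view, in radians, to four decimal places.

Sensor diagonal = √(7.6² + 5.7²) = √90.2500 ≈ 9.5000 mm.
Angle of view α = 2·arctan(d/2f) with d = 9.5000 mm and f = 2.464 mm.
d/2f = 1.92776; arctan(1.92776) ≈ 1.0923 rad, so α ≈ 2.1845 rad.

2.1845 rad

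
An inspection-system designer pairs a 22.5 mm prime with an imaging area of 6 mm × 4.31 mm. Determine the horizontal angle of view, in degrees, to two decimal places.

15.19°

Angle of view α = 2·arctan(w/2f) with w = 6 mm and f = 22.5 mm.
w/2f = 0.13333; arctan(0.13333) ≈ 7.5946°, so α ≈ 15.1893°.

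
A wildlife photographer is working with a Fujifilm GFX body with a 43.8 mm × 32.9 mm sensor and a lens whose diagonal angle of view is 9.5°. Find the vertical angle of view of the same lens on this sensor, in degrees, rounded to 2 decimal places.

5.71°

Sensor diagonal = √(43.8² + 32.9²) = √3000.8500 ≈ 54.7800 mm.
From the diagonal AOV: f = 54.7800 / (2·tan(4.75°)) = 54.7800 / 0.16619 ≈ 329.6284 mm.
Vertical AOV = 2·arctan(32.9 / (2 × 329.6284)) = 2·arctan(0.04990) ≈ 5.7139°.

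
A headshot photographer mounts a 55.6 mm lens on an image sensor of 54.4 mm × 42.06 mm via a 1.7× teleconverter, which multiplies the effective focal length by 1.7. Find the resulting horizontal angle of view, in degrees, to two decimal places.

32.11°

Effective focal length f = 55.6 × 1.7 = 94.52 mm.
α = 2·arctan(54.4 / (2 × 94.52)) = 2·arctan(0.28777) ≈ 32.1084°.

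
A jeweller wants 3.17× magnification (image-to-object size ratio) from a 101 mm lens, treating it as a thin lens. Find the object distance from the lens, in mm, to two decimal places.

With m = dᵢ/dₒ and 1/f = 1/dₒ + 1/dᵢ, substituting dᵢ = m·dₒ gives 1/f = (1 + 1/m)/dₒ, hence dₒ = f·(1 + 1/m).
dₒ = 101 × (1 + 1/3.17) = 101 × 1.31546 ≈ 132.861 mm.

132.86 mm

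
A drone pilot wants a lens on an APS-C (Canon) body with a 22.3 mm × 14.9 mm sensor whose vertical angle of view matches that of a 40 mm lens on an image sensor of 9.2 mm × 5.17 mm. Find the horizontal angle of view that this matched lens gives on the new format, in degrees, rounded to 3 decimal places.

11.049°

Equal vertical AOV ⇒ f₂ = f₁ · 14.9/5.17 = 40 × 2.88201 ≈ 115.2805 mm.
Horizontal AOV on the new format = 2·arctan(22.3 / (2 × 115.2805)) = 2·arctan(0.09672) ≈ 11.0490°.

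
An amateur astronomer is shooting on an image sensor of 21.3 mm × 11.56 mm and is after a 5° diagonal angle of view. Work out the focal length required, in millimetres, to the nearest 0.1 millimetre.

Sensor diagonal = √(21.3² + 11.56²) = √587.3236 ≈ 24.2348 mm.
From α = 2·arctan(d/2f) we get f = d / (2·tan(α/2)).
With d = 24.2348 mm and α/2 = 2.5°, tan(α/2) ≈ 0.04366, so f ≈ 24.2348 / 0.08732 ≈ 277.5336 mm.

277.5 mm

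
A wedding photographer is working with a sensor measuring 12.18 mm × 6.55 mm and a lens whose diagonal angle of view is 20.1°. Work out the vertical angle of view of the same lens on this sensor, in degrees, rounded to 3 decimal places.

9.596°

Sensor diagonal = √(12.18² + 6.55²) = √191.2549 ≈ 13.8295 mm.
From the diagonal AOV: f = 13.8295 / (2·tan(10.05°)) = 13.8295 / 0.35445 ≈ 39.0163 mm.
Vertical AOV = 2·arctan(6.55 / (2 × 39.0163)) = 2·arctan(0.08394) ≈ 9.5962°.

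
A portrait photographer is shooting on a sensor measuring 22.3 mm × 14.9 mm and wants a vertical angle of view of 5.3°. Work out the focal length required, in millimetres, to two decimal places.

From α = 2·arctan(h/2f) we get f = h / (2·tan(α/2)).
With h = 14.9 mm and α/2 = 2.65°, tan(α/2) ≈ 0.04628, so f ≈ 14.9 / 0.09257 ≈ 160.9619 mm.

160.96 mm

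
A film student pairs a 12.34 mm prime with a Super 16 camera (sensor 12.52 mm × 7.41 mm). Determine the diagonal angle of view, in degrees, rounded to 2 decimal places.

61.04°

Sensor diagonal = √(12.52² + 7.41²) = √211.6585 ≈ 14.5485 mm.
Angle of view α = 2·arctan(d/2f) with d = 14.5485 mm and f = 12.34 mm.
d/2f = 0.58948; arctan(0.58948) ≈ 30.5187°, so α ≈ 61.0374°.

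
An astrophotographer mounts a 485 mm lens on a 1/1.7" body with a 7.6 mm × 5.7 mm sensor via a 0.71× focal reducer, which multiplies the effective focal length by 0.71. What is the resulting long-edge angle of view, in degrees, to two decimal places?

Effective focal length f = 485 × 0.71 = 344.35 mm.
α = 2·arctan(7.6 / (2 × 344.35)) = 2·arctan(0.01104) ≈ 1.2645°.

1.26°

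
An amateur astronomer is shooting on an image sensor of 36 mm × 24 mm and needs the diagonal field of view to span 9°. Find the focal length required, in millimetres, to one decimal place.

274.9 mm

Sensor diagonal = √(36² + 24²) = √1872.0000 ≈ 43.2666 mm.
From α = 2·arctan(d/2f) we get f = d / (2·tan(α/2)).
With d = 43.2666 mm and α/2 = 4.5°, tan(α/2) ≈ 0.07870, so f ≈ 43.2666 / 0.15740 ≈ 274.8772 mm.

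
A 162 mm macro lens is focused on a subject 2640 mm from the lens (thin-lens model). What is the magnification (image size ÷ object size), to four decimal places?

0.0654×

Thin lens: 1/f = 1/dₒ + 1/dᵢ → 1/dᵢ = 1/162 − 1/2640 = 0.0057941 mm⁻¹, so dᵢ ≈ 172.5908 mm.
Magnification m = dᵢ/dₒ = 172.5908/2640 ≈ 0.06538.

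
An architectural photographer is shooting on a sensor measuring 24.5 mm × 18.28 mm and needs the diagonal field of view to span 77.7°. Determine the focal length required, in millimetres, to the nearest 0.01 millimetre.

18.98 mm

Sensor diagonal = √(24.5² + 18.28²) = √934.4084 ≈ 30.5681 mm.
From α = 2·arctan(d/2f) we get f = d / (2·tan(α/2)).
With d = 30.5681 mm and α/2 = 38.85°, tan(α/2) ≈ 0.80546, so f ≈ 30.5681 / 1.61092 ≈ 18.9756 mm.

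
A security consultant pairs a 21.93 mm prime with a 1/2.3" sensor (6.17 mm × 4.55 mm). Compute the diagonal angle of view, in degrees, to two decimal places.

19.83°

Sensor diagonal = √(6.17² + 4.55²) = √58.7714 ≈ 7.6663 mm.
Angle of view α = 2·arctan(d/2f) with d = 7.6663 mm and f = 21.93 mm.
d/2f = 0.17479; arctan(0.17479) ≈ 9.9145°, so α ≈ 19.8290°.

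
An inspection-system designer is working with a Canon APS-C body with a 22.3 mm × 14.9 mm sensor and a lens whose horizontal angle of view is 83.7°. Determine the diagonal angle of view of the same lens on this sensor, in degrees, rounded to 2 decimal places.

94.26°

From the horizontal AOV: f = 22.3 / (2·tan(41.85°)) = 22.3 / 1.79135 ≈ 12.4487 mm.
Sensor diagonal = √(22.3² + 14.9²) = √719.3000 ≈ 26.8198 mm.
Diagonal AOV = 2·arctan(26.8198 / (2 × 12.4487)) = 2·arctan(1.07721) ≈ 94.2574°.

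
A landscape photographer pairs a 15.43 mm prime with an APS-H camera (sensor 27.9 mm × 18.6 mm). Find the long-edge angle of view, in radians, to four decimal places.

1.4701 rad

Angle of view α = 2·arctan(w/2f) with w = 27.9 mm and f = 15.43 mm.
w/2f = 0.90408; arctan(0.90408) ≈ 0.7351 rad, so α ≈ 1.4701 rad.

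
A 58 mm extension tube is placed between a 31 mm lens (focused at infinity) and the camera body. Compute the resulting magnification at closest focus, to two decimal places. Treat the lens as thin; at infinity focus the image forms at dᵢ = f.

The tube moves the image plane from f to f + e, so dᵢ = 31 + 58 = 89 mm. Focus is achieved when 1/f = 1/dₒ + 1/dᵢ, giving dₒ = 1/(1/f − 1/(f+e)).
Magnification m = dᵢ/dₒ = (f+e)·(1/f − 1/(f+e)) = e/f = 58/31 ≈ 1.8710.

1.87×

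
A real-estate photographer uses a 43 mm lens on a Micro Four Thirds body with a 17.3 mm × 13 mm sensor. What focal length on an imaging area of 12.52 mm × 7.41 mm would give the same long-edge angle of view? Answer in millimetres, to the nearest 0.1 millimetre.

Equal angle of view means equal width/f ratio, so f₂ = f₁ · (width₂/width₁) = 43 × 12.52/17.3.
f₂ = 43 × 0.72370 ≈ 31.119 mm.

31.1 mm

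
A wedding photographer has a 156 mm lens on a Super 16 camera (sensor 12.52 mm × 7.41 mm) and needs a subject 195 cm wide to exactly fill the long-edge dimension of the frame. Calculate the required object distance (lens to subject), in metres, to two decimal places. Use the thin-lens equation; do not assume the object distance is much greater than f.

W: 195 cm = 1950 mm.
Magnification m = w/W = dᵢ/dₒ; combined with 1/f = 1/dₒ + 1/dᵢ this gives dₒ = f·(1 + W/w).
dₒ = 156 mm × (1 + 1950/12.52) = 156 × 156.7508 ≈ 24453.125 mm = 24.4531 m.

24.45 m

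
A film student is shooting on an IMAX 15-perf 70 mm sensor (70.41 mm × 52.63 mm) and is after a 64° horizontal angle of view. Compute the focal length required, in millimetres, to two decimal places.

From α = 2·arctan(w/2f) we get f = w / (2·tan(α/2)).
With w = 70.41 mm and α/2 = 32°, tan(α/2) ≈ 0.62487, so f ≈ 70.41 / 1.24974 ≈ 56.3398 mm.

56.34 mm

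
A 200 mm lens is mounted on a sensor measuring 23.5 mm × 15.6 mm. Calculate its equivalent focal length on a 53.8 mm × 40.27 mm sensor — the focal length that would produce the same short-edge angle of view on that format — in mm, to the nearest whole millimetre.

516 mm

Equal angle of view means equal height/f ratio, so f₂ = f₁ · (height₂/height₁) = 200 × 40.27/15.6.
f₂ = 200 × 2.58141 ≈ 516.282 mm.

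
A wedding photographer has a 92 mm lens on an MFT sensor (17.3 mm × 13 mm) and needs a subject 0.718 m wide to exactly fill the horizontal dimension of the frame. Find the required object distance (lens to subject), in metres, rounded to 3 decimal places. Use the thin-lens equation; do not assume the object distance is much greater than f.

W: 0.718 m = 718 mm.
Magnification m = w/W = dᵢ/dₒ; combined with 1/f = 1/dₒ + 1/dᵢ this gives dₒ = f·(1 + W/w).
dₒ = 92 mm × (1 + 718/17.3) = 92 × 42.5029 ≈ 3910.266 mm = 3.91027 m.

3.910 m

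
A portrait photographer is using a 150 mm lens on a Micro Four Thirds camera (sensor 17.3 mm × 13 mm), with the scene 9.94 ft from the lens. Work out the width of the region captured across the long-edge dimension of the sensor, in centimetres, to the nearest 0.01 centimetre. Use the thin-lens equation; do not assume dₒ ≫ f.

dₒ: 9.94 ft × 304.8 mm/ft = 3029.71 mm.
Similar triangles through the lens centre give W/dₒ = w/dᵢ; with 1/f = 1/dₒ + 1/dᵢ this gives W = w·(dₒ − f)/f.
W = 17.3 mm × (3029.71 − 150) / 150 = 17.3 × 19.1981 ≈ 332.127 mm = 33.2127 cm.

33.21 cm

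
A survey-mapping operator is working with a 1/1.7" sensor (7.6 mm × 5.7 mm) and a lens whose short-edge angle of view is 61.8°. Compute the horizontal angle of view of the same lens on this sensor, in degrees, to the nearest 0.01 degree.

From the short-edge AOV: f = 5.7 / (2·tan(30.9°)) = 5.7 / 1.19698 ≈ 4.7620 mm.
Horizontal AOV = 2·arctan(7.6 / (2 × 4.7620)) = 2·arctan(0.79798) ≈ 77.1786°.

77.18°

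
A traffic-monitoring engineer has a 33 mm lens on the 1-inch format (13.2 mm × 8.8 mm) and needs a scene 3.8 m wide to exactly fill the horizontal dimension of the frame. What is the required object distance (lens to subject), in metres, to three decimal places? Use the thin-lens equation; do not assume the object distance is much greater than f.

9.533 m

W: 3.8 m = 3800 mm.
Magnification m = w/W = dᵢ/dₒ; combined with 1/f = 1/dₒ + 1/dᵢ this gives dₒ = f·(1 + W/w).
dₒ = 33 mm × (1 + 3800/13.2) = 33 × 288.8788 ≈ 9533.000 mm = 9.533 m.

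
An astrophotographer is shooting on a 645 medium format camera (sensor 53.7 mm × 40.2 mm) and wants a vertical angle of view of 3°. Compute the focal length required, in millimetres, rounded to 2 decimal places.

767.59 mm

From α = 2·arctan(h/2f) we get f = h / (2·tan(α/2)).
With h = 40.2 mm and α/2 = 1.5°, tan(α/2) ≈ 0.02619, so f ≈ 40.2 / 0.05237 ≈ 767.5880 mm.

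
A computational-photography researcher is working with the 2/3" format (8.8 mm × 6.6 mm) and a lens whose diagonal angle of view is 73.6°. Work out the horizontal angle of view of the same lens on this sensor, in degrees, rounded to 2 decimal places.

Sensor diagonal = √(8.8² + 6.6²) = √121.0000 ≈ 11.0000 mm.
From the diagonal AOV: f = 11.0000 / (2·tan(36.8°)) = 11.0000 / 1.49619 ≈ 7.3520 mm.
Horizontal AOV = 2·arctan(8.8 / (2 × 7.3520)) = 2·arctan(0.59848) ≈ 61.7991°.

61.80°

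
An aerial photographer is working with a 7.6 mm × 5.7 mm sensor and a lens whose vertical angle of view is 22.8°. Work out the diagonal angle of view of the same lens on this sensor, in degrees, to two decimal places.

37.15°

From the vertical AOV: f = 5.7 / (2·tan(11.4°)) = 5.7 / 0.40327 ≈ 14.1344 mm.
Sensor diagonal = √(7.6² + 5.7²) = √90.2500 ≈ 9.5000 mm.
Diagonal AOV = 2·arctan(9.5000 / (2 × 14.1344)) = 2·arctan(0.33606) ≈ 37.1508°.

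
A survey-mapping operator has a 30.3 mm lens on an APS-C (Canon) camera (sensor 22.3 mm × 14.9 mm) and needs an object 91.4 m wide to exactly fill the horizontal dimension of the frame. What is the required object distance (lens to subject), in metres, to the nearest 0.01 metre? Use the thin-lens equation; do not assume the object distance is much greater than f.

124.22 m

W: 91.4 m = 91400 mm.
Magnification m = w/W = dᵢ/dₒ; combined with 1/f = 1/dₒ + 1/dᵢ this gives dₒ = f·(1 + W/w).
dₒ = 30.3 mm × (1 + 91400/22.3) = 30.3 × 4099.6547 ≈ 124219.538 mm = 124.22 m.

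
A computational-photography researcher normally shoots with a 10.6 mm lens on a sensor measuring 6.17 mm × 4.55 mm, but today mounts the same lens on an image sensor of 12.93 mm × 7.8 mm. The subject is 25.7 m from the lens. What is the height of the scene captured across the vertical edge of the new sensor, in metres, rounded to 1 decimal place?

18.9 m

The focal length stays 10.6 mm; the relevant sensor dimension is now h = 7.8 mm. Object distance dₒ = 25.7 m = 25700 mm.
Thin-lens field height W = h·(dₒ − f)/f = 7.8 × (25700 − 10.6)/10.6 ≈ 18903.521 mm = 18.9035 m.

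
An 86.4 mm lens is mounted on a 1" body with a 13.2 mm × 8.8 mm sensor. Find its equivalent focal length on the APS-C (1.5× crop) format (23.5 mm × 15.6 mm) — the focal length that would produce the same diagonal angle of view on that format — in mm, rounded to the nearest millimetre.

Sensor diagonal = √(13.2² + 8.8²) = √251.6800 ≈ 15.8644 mm.
Sensor diagonal = √(23.5² + 15.6²) = √795.6100 ≈ 28.2066 mm.
Equal angle of view means equal diagonal/f ratio, so f₂ = f₁ · (diagonal₂/diagonal₁) = 86.4 × 28.2066/15.8644.
f₂ = 86.4 × 1.77798 ≈ 153.617 mm.

154 mm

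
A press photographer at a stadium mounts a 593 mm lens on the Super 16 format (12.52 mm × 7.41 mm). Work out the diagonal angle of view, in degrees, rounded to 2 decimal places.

Sensor diagonal = √(12.52² + 7.41²) = √211.6585 ≈ 14.5485 mm.
Angle of view α = 2·arctan(d/2f) with d = 14.5485 mm and f = 593 mm.
d/2f = 0.01227; arctan(0.01227) ≈ 0.7028°, so α ≈ 1.4056°.

1.41°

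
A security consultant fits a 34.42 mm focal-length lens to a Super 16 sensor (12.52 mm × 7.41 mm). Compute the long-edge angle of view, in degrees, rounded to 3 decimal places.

20.616°

Angle of view α = 2·arctan(w/2f) with w = 12.52 mm and f = 34.42 mm.
w/2f = 0.18187; arctan(0.18187) ≈ 10.3078°, so α ≈ 20.6156°.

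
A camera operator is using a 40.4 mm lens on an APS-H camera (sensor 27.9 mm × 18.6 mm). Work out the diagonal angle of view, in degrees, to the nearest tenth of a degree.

45.1°

Sensor diagonal = √(27.9² + 18.6²) = √1124.3700 ≈ 33.5316 mm.
Angle of view α = 2·arctan(d/2f) with d = 33.5316 mm and f = 40.4 mm.
d/2f = 0.41500; arctan(0.41500) ≈ 22.5382°, so α ≈ 45.0764°.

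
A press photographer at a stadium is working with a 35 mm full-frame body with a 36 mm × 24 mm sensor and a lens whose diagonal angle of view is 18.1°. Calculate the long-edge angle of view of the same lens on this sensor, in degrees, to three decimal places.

15.099°

Sensor diagonal = √(36² + 24²) = √1872.0000 ≈ 43.2666 mm.
From the diagonal AOV: f = 43.2666 / (2·tan(9.05°)) = 43.2666 / 0.31856 ≈ 135.8201 mm.
Long-edge AOV = 2·arctan(36 / (2 × 135.8201)) = 2·arctan(0.13253) ≈ 15.0986°.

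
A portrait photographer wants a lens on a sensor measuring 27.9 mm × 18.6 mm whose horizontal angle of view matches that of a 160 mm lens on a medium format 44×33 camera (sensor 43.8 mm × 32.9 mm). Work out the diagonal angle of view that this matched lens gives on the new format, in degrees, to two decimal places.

Equal horizontal AOV ⇒ f₂ = f₁ · 27.9/43.8 = 160 × 0.63699 ≈ 101.9178 mm.
Sensor diagonal = √(27.9² + 18.6²) = √1124.3700 ≈ 33.5316 mm.
Diagonal AOV on the new format = 2·arctan(33.5316 / (2 × 101.9178)) = 2·arctan(0.16450) ≈ 18.6834°.

18.68°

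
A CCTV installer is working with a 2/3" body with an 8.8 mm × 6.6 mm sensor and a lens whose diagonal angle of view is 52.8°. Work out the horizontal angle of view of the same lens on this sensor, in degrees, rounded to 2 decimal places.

Sensor diagonal = √(8.8² + 6.6²) = √121.0000 ≈ 11.0000 mm.
From the diagonal AOV: f = 11.0000 / (2·tan(26.4°)) = 11.0000 / 0.99281 ≈ 11.0797 mm.
Horizontal AOV = 2·arctan(8.8 / (2 × 11.0797)) = 2·arctan(0.39712) ≈ 43.3184°.

43.32°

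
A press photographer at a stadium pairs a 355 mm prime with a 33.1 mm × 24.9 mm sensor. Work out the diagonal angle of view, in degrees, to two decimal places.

6.68°

Sensor diagonal = √(33.1² + 24.9²) = √1715.6200 ≈ 41.4200 mm.
Angle of view α = 2·arctan(d/2f) with d = 41.4200 mm and f = 355 mm.
d/2f = 0.05834; arctan(0.05834) ≈ 3.3387°, so α ≈ 6.6775°.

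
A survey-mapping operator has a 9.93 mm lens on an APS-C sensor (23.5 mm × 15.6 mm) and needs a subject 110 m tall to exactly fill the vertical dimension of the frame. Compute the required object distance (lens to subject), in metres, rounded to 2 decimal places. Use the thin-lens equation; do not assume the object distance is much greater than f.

70.03 m

W: 110 m = 110000 mm.
Magnification m = h/W = dᵢ/dₒ; combined with 1/f = 1/dₒ + 1/dᵢ this gives dₒ = f·(1 + W/h).
dₒ = 9.93 mm × (1 + 110000/15.6) = 9.93 × 7052.2821 ≈ 70029.161 mm = 70.0292 m.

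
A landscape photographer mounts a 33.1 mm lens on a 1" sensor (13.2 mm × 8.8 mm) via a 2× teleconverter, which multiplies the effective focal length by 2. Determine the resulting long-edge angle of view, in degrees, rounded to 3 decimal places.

Effective focal length f = 33.1 × 2 = 66.2 mm.
α = 2·arctan(13.2 / (2 × 66.2)) = 2·arctan(0.09970) ≈ 11.3869°.

11.387°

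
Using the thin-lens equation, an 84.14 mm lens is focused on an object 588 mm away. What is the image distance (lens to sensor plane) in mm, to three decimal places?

98.191 mm

1/dᵢ = 1/f − 1/dₒ = 1/84.14 − 1/588 = 0.0101843 mm⁻¹.
dᵢ = 1/0.0101843 ≈ 98.1906 mm.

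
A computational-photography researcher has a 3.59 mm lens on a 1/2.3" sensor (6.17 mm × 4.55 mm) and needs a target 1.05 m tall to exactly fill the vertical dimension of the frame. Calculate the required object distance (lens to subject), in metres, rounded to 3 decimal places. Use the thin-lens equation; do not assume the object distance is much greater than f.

W: 1.05 m = 1050 mm.
Magnification m = h/W = dᵢ/dₒ; combined with 1/f = 1/dₒ + 1/dᵢ this gives dₒ = f·(1 + W/h).
dₒ = 3.59 mm × (1 + 1050/4.55) = 3.59 × 231.7692 ≈ 832.052 mm = 0.832052 m.

0.832 m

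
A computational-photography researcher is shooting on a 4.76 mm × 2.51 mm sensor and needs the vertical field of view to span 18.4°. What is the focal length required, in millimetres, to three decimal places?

7.749 mm

From α = 2·arctan(h/2f) we get f = h / (2·tan(α/2)).
With h = 2.51 mm and α/2 = 9.2°, tan(α/2) ≈ 0.16196, so f ≈ 2.51 / 0.32393 ≈ 7.7486 mm.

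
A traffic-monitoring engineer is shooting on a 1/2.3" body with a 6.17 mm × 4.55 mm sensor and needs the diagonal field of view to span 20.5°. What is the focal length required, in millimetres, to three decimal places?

Sensor diagonal = √(6.17² + 4.55²) = √58.7714 ≈ 7.6663 mm.
From α = 2·arctan(d/2f) we get f = d / (2·tan(α/2)).
With d = 7.6663 mm and α/2 = 10.25°, tan(α/2) ≈ 0.18083, so f ≈ 7.6663 / 0.36166 ≈ 21.1975 mm.

21.197 mm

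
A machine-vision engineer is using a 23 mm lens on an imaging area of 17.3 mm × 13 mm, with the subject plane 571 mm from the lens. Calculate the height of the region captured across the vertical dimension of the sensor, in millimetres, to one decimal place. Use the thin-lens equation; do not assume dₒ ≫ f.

309.7 mm

Similar triangles through the lens centre give W/dₒ = h/dᵢ; with 1/f = 1/dₒ + 1/dᵢ this gives W = h·(dₒ − f)/f.
W = 13 mm × (571 − 23) / 23 = 13 × 23.8261 ≈ 309.739 mm.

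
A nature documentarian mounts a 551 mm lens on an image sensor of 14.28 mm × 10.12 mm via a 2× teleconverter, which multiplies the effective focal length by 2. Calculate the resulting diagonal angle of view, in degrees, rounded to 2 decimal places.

0.91°

Effective focal length f = 551 × 2 = 1102 mm.
Sensor diagonal = √(14.28² + 10.12²) = √306.3328 ≈ 17.5024 mm.
α = 2·arctan(17.502 / (2 × 1102)) = 2·arctan(0.00794) ≈ 0.9100°.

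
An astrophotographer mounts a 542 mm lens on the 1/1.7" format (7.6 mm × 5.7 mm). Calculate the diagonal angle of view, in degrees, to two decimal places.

1.00°

Sensor diagonal = √(7.6² + 5.7²) = √90.2500 ≈ 9.5000 mm.
Angle of view α = 2·arctan(d/2f) with d = 9.5000 mm and f = 542 mm.
d/2f = 0.00876; arctan(0.00876) ≈ 0.5021°, so α ≈ 1.0042°.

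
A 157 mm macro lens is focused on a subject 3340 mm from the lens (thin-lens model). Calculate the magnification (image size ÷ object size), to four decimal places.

Thin lens: 1/f = 1/dₒ + 1/dᵢ → 1/dᵢ = 1/157 − 1/3340 = 0.0060700 mm⁻¹, so dᵢ ≈ 164.7440 mm.
Magnification m = dᵢ/dₒ = 164.7440/3340 ≈ 0.04932.

0.0493×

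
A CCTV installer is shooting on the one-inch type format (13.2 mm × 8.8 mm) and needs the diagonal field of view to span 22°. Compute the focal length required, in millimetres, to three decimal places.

Sensor diagonal = √(13.2² + 8.8²) = √251.6800 ≈ 15.8644 mm.
From α = 2·arctan(d/2f) we get f = d / (2·tan(α/2)).
With d = 15.8644 mm and α/2 = 11°, tan(α/2) ≈ 0.19438, so f ≈ 15.8644 / 0.38876 ≈ 40.8077 mm.

40.808 mm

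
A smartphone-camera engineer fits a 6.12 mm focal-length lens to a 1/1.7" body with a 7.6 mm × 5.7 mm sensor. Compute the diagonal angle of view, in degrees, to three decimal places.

75.633°

Sensor diagonal = √(7.6² + 5.7²) = √90.2500 ≈ 9.5000 mm.
Angle of view α = 2·arctan(d/2f) with d = 9.5000 mm and f = 6.12 mm.
d/2f = 0.77614; arctan(0.77614) ≈ 37.8166°, so α ≈ 75.6332°.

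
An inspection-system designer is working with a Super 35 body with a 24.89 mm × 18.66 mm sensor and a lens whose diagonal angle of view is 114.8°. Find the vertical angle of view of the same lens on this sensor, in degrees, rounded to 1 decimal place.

Sensor diagonal = √(24.89² + 18.66²) = √967.7077 ≈ 31.1080 mm.
From the diagonal AOV: f = 31.1080 / (2·tan(57.4°)) = 31.1080 / 3.12731 ≈ 9.9472 mm.
Vertical AOV = 2·arctan(18.66 / (2 × 9.9472)) = 2·arctan(0.93795) ≈ 86.3324°.

86.3°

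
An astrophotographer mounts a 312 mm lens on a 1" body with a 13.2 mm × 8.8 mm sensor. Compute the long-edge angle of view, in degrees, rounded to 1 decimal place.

2.4°

Angle of view α = 2·arctan(w/2f) with w = 13.2 mm and f = 312 mm.
w/2f = 0.02115; arctan(0.02115) ≈ 1.2118°, so α ≈ 2.4237°.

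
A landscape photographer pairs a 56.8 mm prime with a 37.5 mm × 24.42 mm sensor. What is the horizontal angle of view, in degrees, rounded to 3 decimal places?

Angle of view α = 2·arctan(w/2f) with w = 37.5 mm and f = 56.8 mm.
w/2f = 0.33011; arctan(0.33011) ≈ 18.2683°, so α ≈ 36.5367°.

36.537°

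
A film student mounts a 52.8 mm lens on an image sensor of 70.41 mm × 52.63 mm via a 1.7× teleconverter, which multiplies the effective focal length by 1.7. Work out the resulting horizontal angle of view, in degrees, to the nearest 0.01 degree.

Effective focal length f = 52.8 × 1.7 = 89.76 mm.
α = 2·arctan(70.41 / (2 × 89.76)) = 2·arctan(0.39221) ≈ 42.8315°.

42.83°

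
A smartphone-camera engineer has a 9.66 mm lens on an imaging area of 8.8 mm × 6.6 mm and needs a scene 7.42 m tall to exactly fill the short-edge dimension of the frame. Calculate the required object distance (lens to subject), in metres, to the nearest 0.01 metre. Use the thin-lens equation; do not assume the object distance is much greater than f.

10.87 m

W: 7.42 m = 7420 mm.
Magnification m = h/W = dᵢ/dₒ; combined with 1/f = 1/dₒ + 1/dᵢ this gives dₒ = f·(1 + W/h).
dₒ = 9.66 mm × (1 + 7420/6.6) = 9.66 × 1125.2424 ≈ 10869.842 mm = 10.8698 m.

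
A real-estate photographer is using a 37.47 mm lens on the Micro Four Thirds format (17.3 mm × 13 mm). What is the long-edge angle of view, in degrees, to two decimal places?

Angle of view α = 2·arctan(w/2f) with w = 17.3 mm and f = 37.47 mm.
w/2f = 0.23085; arctan(0.23085) ≈ 12.9991°, so α ≈ 25.9982°.

26.00°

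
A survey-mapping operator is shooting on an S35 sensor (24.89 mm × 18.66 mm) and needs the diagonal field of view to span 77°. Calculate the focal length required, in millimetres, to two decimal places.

19.55 mm

Sensor diagonal = √(24.89² + 18.66²) = √967.7077 ≈ 31.1080 mm.
From α = 2·arctan(d/2f) we get f = d / (2·tan(α/2)).
With d = 31.1080 mm and α/2 = 38.5°, tan(α/2) ≈ 0.79544, so f ≈ 31.1080 / 1.59087 ≈ 19.5541 mm.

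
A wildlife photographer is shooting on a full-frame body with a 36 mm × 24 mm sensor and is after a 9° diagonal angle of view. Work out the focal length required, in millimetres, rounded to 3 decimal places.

274.877 mm

Sensor diagonal = √(36² + 24²) = √1872.0000 ≈ 43.2666 mm.
From α = 2·arctan(d/2f) we get f = d / (2·tan(α/2)).
With d = 43.2666 mm and α/2 = 4.5°, tan(α/2) ≈ 0.07870, so f ≈ 43.2666 / 0.15740 ≈ 274.8772 mm.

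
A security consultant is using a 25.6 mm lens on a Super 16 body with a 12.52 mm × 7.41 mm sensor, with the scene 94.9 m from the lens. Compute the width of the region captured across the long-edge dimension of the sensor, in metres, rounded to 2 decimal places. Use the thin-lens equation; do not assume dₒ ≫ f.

46.40 m

dₒ: 94.9 m = 94900 mm.
Similar triangles through the lens centre give W/dₒ = w/dᵢ; with 1/f = 1/dₒ + 1/dᵢ this gives W = w·(dₒ − f)/f.
W = 12.52 mm × (94900 − 25.6) / 25.6 = 12.52 × 3706.0312 ≈ 46399.511 mm = 46.3995 m.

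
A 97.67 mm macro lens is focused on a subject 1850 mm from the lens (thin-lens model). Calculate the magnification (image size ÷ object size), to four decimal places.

Thin lens: 1/f = 1/dₒ + 1/dᵢ → 1/dᵢ = 1/97.67 − 1/1850 = 0.0096980 mm⁻¹, so dᵢ ≈ 103.1139 mm.
Magnification m = dᵢ/dₒ = 103.1139/1850 ≈ 0.05574.

0.0557×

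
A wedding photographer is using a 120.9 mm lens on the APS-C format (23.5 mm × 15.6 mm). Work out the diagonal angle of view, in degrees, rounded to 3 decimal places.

13.307°

Sensor diagonal = √(23.5² + 15.6²) = √795.6100 ≈ 28.2066 mm.
Angle of view α = 2·arctan(d/2f) with d = 28.2066 mm and f = 120.9 mm.
d/2f = 0.11665; arctan(0.11665) ≈ 6.6536°, so α ≈ 13.3072°.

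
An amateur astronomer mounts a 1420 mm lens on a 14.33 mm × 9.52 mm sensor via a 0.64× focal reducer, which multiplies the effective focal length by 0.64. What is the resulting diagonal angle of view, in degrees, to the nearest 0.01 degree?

Effective focal length f = 1420 × 0.64 = 908.8 mm.
Sensor diagonal = √(14.33² + 9.52²) = √295.9793 ≈ 17.2040 mm.
α = 2·arctan(17.204 / (2 × 908.8)) = 2·arctan(0.00947) ≈ 1.0846°.

1.08°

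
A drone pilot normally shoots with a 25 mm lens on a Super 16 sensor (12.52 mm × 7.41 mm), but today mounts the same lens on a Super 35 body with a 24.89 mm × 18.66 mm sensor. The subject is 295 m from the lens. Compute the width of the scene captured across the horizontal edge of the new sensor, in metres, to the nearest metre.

The focal length stays 25 mm; the relevant sensor dimension is now w = 24.89 mm. Object distance dₒ = 295 m = 295000 mm.
Thin-lens field width W = w·(dₒ − f)/f = 24.89 × (295000 − 25)/25 ≈ 293677.110 mm = 293.677 m.

294 m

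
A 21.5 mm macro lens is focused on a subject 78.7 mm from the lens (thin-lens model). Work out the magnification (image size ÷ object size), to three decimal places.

0.376×

Thin lens: 1/f = 1/dₒ + 1/dᵢ → 1/dᵢ = 1/21.5 − 1/78.7 = 0.0338051 mm⁻¹, so dᵢ ≈ 29.5813 mm.
Magnification m = dᵢ/dₒ = 29.5813/78.7 ≈ 0.37587.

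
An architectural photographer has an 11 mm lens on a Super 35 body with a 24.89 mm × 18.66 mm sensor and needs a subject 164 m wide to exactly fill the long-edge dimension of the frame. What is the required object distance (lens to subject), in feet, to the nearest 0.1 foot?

W: 164 m = 164000 mm.
Magnification m = w/W = dᵢ/dₒ; combined with 1/f = 1/dₒ + 1/dᵢ this gives dₒ = f·(1 + W/w).
dₒ = 11 mm × (1 + 164000/24.89) = 11 × 6589.9916 ≈ 72489.907 mm = 72489.907/304.8 ft = 237.828 ft.

237.8 ft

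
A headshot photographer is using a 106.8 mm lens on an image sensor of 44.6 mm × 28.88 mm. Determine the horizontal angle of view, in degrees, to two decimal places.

Angle of view α = 2·arctan(w/2f) with w = 44.6 mm and f = 106.8 mm.
w/2f = 0.20880; arctan(0.20880) ≈ 11.7940°, so α ≈ 23.5880°.

23.59°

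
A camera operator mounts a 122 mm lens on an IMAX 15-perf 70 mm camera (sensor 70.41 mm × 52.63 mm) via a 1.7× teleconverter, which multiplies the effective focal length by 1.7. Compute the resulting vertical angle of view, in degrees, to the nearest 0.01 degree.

Effective focal length f = 122 × 1.7 = 207.4 mm.
α = 2·arctan(52.63 / (2 × 207.4)) = 2·arctan(0.12688) ≈ 14.4621°.

14.46°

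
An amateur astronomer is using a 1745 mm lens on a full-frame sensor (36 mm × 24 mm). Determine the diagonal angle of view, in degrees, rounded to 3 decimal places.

Sensor diagonal = √(36² + 24²) = √1872.0000 ≈ 43.2666 mm.
Angle of view α = 2·arctan(d/2f) with d = 43.2666 mm and f = 1745 mm.
d/2f = 0.01240; arctan(0.01240) ≈ 0.7103°, so α ≈ 1.4206°.

1.421°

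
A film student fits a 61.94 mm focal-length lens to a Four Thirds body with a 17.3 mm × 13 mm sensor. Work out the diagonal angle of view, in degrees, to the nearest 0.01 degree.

19.82°

Sensor diagonal = √(17.3² + 13²) = √468.2900 ≈ 21.6400 mm.
Angle of view α = 2·arctan(d/2f) with d = 21.6400 mm and f = 61.94 mm.
d/2f = 0.17469; arctan(0.17469) ≈ 9.9087°, so α ≈ 19.8175°.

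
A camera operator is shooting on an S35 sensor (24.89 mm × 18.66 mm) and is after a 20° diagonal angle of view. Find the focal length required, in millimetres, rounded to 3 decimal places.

Sensor diagonal = √(24.89² + 18.66²) = √967.7077 ≈ 31.1080 mm.
From α = 2·arctan(d/2f) we get f = d / (2·tan(α/2)).
With d = 31.1080 mm and α/2 = 10°, tan(α/2) ≈ 0.17633, so f ≈ 31.1080 / 0.35265 ≈ 88.2111 mm.

88.211 mm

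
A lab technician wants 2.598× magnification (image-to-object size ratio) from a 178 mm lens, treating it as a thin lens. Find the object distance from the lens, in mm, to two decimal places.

246.51 mm

With m = dᵢ/dₒ and 1/f = 1/dₒ + 1/dᵢ, substituting dᵢ = m·dₒ gives 1/f = (1 + 1/m)/dₒ, hence dₒ = f·(1 + 1/m).
dₒ = 178 × (1 + 1/2.598) = 178 × 1.38491 ≈ 246.514 mm.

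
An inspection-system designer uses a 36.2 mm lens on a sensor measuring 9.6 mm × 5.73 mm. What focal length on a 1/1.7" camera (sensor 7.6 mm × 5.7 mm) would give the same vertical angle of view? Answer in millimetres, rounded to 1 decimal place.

36.0 mm

Equal angle of view means equal height/f ratio, so f₂ = f₁ · (height₂/height₁) = 36.2 × 5.7/5.73.
f₂ = 36.2 × 0.99476 ≈ 36.010 mm.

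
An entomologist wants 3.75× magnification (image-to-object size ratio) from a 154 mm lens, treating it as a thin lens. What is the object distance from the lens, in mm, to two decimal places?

195.07 mm

With m = dᵢ/dₒ and 1/f = 1/dₒ + 1/dᵢ, substituting dᵢ = m·dₒ gives 1/f = (1 + 1/m)/dₒ, hence dₒ = f·(1 + 1/m).
dₒ = 154 × (1 + 1/3.75) = 154 × 1.26667 ≈ 195.067 mm.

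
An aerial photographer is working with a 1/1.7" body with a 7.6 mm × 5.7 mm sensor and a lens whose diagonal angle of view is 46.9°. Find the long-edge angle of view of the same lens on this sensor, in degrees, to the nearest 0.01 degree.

Sensor diagonal = √(7.6² + 5.7²) = √90.2500 ≈ 9.5000 mm.
From the diagonal AOV: f = 9.5000 / (2·tan(23.45°)) = 9.5000 / 0.86755 ≈ 10.9504 mm.
Long-edge AOV = 2·arctan(7.6 / (2 × 10.9504)) = 2·arctan(0.34702) ≈ 38.2756°.

38.28°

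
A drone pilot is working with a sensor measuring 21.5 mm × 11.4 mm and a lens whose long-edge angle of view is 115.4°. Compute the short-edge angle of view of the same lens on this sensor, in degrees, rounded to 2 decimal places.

79.98°

From the long-edge AOV: f = 21.5 / (2·tan(57.7°)) = 21.5 / 3.16369 ≈ 6.7959 mm.
Short-edge AOV = 2·arctan(11.4 / (2 × 6.7959)) = 2·arctan(0.83874) ≈ 79.9761°.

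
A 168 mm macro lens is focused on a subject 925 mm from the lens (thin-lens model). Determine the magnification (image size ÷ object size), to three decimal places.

0.222×

Thin lens: 1/f = 1/dₒ + 1/dᵢ → 1/dᵢ = 1/168 − 1/925 = 0.0048713 mm⁻¹, so dᵢ ≈ 205.2840 mm.
Magnification m = dᵢ/dₒ = 205.2840/925 ≈ 0.22193.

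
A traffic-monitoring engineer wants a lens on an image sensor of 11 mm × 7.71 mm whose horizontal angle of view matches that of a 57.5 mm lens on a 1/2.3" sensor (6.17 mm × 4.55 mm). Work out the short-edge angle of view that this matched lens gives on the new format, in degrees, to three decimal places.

Equal horizontal AOV ⇒ f₂ = f₁ · 11/6.17 = 57.5 × 1.78282 ≈ 102.5122 mm.
Short-edge AOV on the new format = 2·arctan(7.71 / (2 × 102.5122)) = 2·arctan(0.03761) ≈ 4.3072°.

4.307°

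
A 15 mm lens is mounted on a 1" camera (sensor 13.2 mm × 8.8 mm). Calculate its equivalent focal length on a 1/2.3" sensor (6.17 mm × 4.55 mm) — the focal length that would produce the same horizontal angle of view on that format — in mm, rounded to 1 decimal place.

Equal angle of view means equal width/f ratio, so f₂ = f₁ · (width₂/width₁) = 15 × 6.17/13.2.
f₂ = 15 × 0.46742 ≈ 7.011 mm.

7.0 mm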